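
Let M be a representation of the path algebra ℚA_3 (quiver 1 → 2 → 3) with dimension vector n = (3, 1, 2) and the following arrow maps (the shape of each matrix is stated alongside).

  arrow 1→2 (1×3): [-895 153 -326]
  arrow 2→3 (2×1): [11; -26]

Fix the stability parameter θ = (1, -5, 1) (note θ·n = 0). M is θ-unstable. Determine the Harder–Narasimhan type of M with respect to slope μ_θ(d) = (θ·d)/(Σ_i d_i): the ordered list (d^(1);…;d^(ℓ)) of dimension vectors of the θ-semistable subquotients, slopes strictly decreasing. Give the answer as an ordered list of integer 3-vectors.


Interval decomposition of M: I[1,1]^2, I[1,3], I[3,3].
HN type (ℓ=2): μ^(1)=1; μ^(2)=-2

((2, 0, 2); (1, 1, 0))


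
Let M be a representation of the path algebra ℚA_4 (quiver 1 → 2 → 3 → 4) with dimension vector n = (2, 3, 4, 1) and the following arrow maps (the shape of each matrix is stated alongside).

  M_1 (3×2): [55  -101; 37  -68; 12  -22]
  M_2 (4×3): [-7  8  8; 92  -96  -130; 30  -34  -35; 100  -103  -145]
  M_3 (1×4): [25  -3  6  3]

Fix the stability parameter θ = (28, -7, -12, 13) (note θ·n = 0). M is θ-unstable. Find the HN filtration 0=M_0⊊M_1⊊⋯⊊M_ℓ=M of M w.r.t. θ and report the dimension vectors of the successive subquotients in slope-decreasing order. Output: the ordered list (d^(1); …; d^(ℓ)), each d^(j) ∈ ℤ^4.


Barcode: M ≅ I[1,3], I[1,4], I[2,3], I[3,3]. HN layers by μ_θ (4 steps, strictly decreasing):
  μ^(1)=13; μ^(2)=3; μ^(3)=-19/2; μ^(4)=-12

((0, 0, 0, 1); (2, 2, 2, 0); (0, 1, 1, 0); (0, 0, 1, 0))


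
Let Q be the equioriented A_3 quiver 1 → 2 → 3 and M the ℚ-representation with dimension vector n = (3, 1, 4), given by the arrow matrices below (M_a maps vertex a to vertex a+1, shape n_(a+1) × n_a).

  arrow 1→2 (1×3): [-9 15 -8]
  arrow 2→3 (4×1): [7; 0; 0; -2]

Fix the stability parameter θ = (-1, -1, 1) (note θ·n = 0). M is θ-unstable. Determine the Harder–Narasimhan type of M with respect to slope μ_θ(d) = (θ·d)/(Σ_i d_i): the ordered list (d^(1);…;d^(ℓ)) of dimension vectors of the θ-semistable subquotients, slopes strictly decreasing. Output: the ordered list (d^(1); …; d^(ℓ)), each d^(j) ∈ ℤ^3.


Via rank(M_{q-1}∘⋯∘M_p): M ≅ I[1,1]^2, I[1,3], I[3,3]^3.
μ_θ-semistable layers: μ^(1)=1; μ^(2)=-1

((0, 0, 4); (3, 1, 0))


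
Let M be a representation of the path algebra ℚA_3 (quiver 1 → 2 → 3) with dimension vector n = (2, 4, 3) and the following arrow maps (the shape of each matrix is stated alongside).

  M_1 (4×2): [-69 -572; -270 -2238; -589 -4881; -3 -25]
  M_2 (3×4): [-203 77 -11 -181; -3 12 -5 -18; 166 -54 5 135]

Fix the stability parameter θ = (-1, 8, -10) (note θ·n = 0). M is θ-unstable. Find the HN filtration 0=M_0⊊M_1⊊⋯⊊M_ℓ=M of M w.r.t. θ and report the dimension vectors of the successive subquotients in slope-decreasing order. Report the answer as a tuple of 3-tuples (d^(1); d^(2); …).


Interval decomposition of M: I[1,3]^2, I[2,2], I[2,3].
HN type (ℓ=2): μ^(1)=8; μ^(2)=-1

((0, 1, 0); (2, 3, 3))


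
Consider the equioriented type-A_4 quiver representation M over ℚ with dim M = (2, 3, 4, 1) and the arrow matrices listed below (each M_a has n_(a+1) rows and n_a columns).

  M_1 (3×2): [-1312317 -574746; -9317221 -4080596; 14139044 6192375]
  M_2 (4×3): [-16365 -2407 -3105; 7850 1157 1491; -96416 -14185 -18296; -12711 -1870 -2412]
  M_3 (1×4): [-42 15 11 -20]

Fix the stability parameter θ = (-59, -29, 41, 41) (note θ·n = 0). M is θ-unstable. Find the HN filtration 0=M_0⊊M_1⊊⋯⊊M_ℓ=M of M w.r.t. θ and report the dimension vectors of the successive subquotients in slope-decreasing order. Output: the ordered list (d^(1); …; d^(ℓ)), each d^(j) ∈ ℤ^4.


Barcode: M ≅ I[1,3], I[1,4], I[2,3], I[3,3]. HN layers by μ_θ (3 steps, strictly decreasing):
  μ^(1)=41; μ^(2)=-29; μ^(3)=-59

((0, 0, 4, 1); (0, 3, 0, 0); (2, 0, 0, 0))


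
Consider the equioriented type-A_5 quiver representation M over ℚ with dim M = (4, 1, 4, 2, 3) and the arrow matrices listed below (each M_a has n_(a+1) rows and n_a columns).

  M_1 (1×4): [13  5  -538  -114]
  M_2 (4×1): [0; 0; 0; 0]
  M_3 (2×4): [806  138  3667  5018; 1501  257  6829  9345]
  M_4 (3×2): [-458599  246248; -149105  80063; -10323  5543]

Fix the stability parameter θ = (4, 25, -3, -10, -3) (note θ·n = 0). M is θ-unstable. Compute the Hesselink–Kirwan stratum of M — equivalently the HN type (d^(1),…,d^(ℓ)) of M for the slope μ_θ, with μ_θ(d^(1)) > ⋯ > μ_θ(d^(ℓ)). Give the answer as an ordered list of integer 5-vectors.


Barcode: M ≅ I[1,1]^3, I[1,2], I[3,3]^2, I[3,5]^2, I[5,5]. HN layers by μ_θ (4 steps, strictly decreasing):
  μ^(1)=25; μ^(2)=4; μ^(3)=-3; μ^(4)=-13/2

((0, 1, 0, 0, 0); (4, 0, 0, 0, 0); (0, 0, 2, 0, 3); (0, 0, 2, 2, 0))


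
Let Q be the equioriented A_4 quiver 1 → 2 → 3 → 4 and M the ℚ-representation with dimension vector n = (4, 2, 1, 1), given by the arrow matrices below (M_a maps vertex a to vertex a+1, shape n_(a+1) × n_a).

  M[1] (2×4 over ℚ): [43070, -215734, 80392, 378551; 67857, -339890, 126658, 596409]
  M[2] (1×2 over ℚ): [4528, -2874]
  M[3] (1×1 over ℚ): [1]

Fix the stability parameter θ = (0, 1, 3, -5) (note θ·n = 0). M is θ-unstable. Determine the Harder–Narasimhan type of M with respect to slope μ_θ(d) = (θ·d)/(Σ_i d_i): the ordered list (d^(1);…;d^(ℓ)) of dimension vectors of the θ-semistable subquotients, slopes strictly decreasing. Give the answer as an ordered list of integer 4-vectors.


Barcode: M ≅ I[1,1]^2, I[1,2], I[1,4]. HN layers by μ_θ (3 steps, strictly decreasing):
  μ^(1)=1; μ^(2)=0; μ^(3)=-1/4

((0, 1, 0, 0); (3, 0, 0, 0); (1, 1, 1, 1))


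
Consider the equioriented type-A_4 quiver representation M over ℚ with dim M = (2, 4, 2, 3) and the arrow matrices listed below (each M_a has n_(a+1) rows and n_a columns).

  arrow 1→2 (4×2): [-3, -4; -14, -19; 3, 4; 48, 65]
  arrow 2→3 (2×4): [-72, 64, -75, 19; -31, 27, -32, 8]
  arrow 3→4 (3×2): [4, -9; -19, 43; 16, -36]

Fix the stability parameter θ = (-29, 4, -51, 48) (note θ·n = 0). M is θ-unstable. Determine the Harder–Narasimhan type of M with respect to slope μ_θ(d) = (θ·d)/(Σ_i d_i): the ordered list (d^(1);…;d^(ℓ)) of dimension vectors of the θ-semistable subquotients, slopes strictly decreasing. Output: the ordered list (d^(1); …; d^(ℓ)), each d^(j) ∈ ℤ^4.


Via rank(M_{q-1}∘⋯∘M_p): M ≅ I[1,2], I[1,4], I[2,2], I[2,4], I[4,4].
μ_θ-semistable layers: μ^(1)=48; μ^(2)=4; μ^(3)=-47/2; μ^(4)=-29

((0, 0, 0, 3); (0, 2, 0, 0); (0, 2, 2, 0); (2, 0, 0, 0))


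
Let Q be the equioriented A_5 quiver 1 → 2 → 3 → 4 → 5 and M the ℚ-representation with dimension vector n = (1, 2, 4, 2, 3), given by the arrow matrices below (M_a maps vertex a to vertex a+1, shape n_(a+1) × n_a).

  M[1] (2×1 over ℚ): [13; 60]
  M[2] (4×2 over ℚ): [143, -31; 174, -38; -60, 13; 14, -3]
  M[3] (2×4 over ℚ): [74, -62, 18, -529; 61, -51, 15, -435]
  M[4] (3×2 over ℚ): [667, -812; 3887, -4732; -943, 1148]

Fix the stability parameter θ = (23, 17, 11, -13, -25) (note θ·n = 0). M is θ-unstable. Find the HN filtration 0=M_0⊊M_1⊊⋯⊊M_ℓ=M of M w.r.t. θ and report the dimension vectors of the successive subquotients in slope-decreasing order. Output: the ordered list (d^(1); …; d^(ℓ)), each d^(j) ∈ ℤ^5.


Barcode: M ≅ I[1,5], I[2,4], I[3,3]^2, I[5,5]^2. HN layers by μ_θ (4 steps, strictly decreasing):
  μ^(1)=11; μ^(2)=5; μ^(3)=13/5; μ^(4)=-25

((0, 0, 2, 0, 0); (0, 1, 1, 1, 0); (1, 1, 1, 1, 1); (0, 0, 0, 0, 2))


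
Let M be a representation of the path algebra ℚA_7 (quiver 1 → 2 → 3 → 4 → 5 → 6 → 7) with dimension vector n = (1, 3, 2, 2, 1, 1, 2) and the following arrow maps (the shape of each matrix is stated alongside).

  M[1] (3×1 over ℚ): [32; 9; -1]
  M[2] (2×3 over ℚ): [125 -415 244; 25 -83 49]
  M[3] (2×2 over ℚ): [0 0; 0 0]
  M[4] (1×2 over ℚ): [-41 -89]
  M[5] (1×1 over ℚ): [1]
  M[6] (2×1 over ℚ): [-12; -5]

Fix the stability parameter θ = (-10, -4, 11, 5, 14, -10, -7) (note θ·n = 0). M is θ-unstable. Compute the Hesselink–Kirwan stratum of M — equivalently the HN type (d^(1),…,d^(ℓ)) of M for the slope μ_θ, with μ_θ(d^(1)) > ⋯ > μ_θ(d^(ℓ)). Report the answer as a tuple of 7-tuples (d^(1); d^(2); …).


Via rank(M_{q-1}∘⋯∘M_p): M ≅ I[1,3], I[2,2], I[2,3], I[4,4], I[4,7], I[7,7].
μ_θ-semistable layers: μ^(1)=11; μ^(2)=5; μ^(3)=1/2; μ^(4)=-4; μ^(5)=-7; μ^(6)=-10

((0, 0, 2, 0, 0, 0, 0); (0, 0, 0, 1, 0, 0, 0); (0, 0, 0, 1, 1, 1, 1); (0, 3, 0, 0, 0, 0, 0); (0, 0, 0, 0, 0, 0, 1); (1, 0, 0, 0, 0, 0, 0))


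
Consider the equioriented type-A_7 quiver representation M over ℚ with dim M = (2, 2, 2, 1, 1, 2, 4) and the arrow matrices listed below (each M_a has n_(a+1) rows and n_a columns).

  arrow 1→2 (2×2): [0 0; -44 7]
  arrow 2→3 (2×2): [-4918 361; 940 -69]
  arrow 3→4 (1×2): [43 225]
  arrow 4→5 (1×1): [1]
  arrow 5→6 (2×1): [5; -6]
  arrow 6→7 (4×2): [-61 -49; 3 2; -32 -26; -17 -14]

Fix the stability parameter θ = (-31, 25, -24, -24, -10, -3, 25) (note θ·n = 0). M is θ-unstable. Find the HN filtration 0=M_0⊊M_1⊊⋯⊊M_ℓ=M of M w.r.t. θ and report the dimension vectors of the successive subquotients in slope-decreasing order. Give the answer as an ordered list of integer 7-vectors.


Interval decomposition of M: I[1,1], I[1,7], I[2,3], I[6,7], I[7,7]^2.
HN type (ℓ=5): μ^(1)=25; μ^(2)=1/2; μ^(3)=-3; μ^(4)=-33/4; μ^(5)=-31

((0, 0, 0, 0, 0, 0, 4); (0, 1, 1, 0, 0, 0, 0); (0, 0, 0, 0, 0, 2, 0); (0, 1, 1, 1, 1, 0, 0); (2, 0, 0, 0, 0, 0, 0))


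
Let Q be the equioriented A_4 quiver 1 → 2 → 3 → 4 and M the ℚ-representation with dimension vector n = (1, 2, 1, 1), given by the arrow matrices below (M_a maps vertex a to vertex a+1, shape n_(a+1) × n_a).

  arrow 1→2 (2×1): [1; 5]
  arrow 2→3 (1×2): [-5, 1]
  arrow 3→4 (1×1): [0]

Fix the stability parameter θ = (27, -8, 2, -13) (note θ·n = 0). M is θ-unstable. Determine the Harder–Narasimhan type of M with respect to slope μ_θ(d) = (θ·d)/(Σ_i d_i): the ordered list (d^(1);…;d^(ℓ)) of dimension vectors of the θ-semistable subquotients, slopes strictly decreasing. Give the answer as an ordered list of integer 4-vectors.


Barcode: M ≅ I[1,2], I[2,3], I[4,4]. HN layers by μ_θ (4 steps, strictly decreasing):
  μ^(1)=19/2; μ^(2)=2; μ^(3)=-8; μ^(4)=-13

((1, 1, 0, 0); (0, 0, 1, 0); (0, 1, 0, 0); (0, 0, 0, 1))


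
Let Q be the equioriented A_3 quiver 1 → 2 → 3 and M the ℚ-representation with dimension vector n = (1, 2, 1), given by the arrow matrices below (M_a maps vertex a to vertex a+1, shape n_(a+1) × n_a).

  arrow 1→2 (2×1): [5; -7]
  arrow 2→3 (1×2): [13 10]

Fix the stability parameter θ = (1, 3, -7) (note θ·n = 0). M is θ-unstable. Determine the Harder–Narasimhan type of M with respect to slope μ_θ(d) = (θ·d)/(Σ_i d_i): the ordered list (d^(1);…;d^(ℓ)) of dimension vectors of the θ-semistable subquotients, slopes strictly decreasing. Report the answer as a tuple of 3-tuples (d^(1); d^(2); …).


Interval decomposition of M: I[1,3], I[2,2].
HN type (ℓ=2): μ^(1)=3; μ^(2)=-1

((0, 1, 0); (1, 1, 1))


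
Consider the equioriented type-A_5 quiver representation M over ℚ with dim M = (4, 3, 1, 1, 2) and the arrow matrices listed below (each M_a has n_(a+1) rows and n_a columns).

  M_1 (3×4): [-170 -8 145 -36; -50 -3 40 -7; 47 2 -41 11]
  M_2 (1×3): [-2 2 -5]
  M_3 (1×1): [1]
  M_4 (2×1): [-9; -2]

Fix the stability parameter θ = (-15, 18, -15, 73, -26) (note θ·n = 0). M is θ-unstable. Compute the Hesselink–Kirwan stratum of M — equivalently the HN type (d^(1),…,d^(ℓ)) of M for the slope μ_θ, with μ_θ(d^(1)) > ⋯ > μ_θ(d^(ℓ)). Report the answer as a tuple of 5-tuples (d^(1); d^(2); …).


Via rank(M_{q-1}∘⋯∘M_p): M ≅ I[1,1], I[1,2]^2, I[1,5], I[5,5].
μ_θ-semistable layers: μ^(1)=47/2; μ^(2)=18; μ^(3)=3/2; μ^(4)=-15; μ^(5)=-26

((0, 0, 0, 1, 1); (0, 2, 0, 0, 0); (0, 1, 1, 0, 0); (4, 0, 0, 0, 0); (0, 0, 0, 0, 1))


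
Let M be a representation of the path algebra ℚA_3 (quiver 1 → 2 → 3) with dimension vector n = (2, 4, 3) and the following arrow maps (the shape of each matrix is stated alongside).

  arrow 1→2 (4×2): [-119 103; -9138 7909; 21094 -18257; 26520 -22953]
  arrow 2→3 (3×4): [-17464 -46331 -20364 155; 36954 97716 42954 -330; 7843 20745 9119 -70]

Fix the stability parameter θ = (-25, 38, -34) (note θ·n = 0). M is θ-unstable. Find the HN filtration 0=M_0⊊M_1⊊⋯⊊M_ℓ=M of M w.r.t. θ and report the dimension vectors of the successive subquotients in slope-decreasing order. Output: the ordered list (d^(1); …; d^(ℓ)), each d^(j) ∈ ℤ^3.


Interval decomposition of M: I[1,2], I[1,3], I[2,2], I[2,3], I[3,3].
HN type (ℓ=4): μ^(1)=38; μ^(2)=2; μ^(3)=-25; μ^(4)=-34

((0, 2, 0); (0, 2, 2); (2, 0, 0); (0, 0, 1))


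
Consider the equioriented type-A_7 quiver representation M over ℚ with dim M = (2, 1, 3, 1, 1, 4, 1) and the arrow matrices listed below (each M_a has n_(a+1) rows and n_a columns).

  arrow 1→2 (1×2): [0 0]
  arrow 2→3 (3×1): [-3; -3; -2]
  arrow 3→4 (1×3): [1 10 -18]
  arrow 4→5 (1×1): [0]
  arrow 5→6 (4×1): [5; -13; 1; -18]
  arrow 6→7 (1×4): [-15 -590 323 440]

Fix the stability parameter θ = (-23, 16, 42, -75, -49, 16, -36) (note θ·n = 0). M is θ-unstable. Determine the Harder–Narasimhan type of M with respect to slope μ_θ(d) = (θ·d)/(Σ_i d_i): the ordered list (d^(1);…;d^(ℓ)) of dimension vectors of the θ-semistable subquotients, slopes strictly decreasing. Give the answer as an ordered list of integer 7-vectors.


Barcode: M ≅ I[1,1]^2, I[2,4], I[3,3]^2, I[5,7], I[6,6]^3. HN layers by μ_θ (6 steps, strictly decreasing):
  μ^(1)=42; μ^(2)=16; μ^(3)=-17/3; μ^(4)=-10; μ^(5)=-23; μ^(6)=-49

((0, 0, 2, 0, 0, 0, 0); (0, 0, 0, 0, 0, 3, 0); (0, 1, 1, 1, 0, 0, 0); (0, 0, 0, 0, 0, 1, 1); (2, 0, 0, 0, 0, 0, 0); (0, 0, 0, 0, 1, 0, 0))


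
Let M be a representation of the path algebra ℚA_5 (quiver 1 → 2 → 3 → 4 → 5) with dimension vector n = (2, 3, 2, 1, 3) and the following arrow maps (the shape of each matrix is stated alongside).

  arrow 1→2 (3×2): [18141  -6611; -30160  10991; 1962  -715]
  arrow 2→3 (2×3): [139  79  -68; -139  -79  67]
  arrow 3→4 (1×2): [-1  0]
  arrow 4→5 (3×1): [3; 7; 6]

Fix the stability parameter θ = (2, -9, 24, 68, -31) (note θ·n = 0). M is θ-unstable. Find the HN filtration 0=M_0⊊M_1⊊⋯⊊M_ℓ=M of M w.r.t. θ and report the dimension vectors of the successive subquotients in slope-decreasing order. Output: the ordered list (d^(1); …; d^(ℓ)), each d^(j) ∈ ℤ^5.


Via rank(M_{q-1}∘⋯∘M_p): M ≅ I[1,3], I[1,5], I[2,2], I[5,5]^2.
μ_θ-semistable layers: μ^(1)=24; μ^(2)=61/3; μ^(3)=-7/2; μ^(4)=-9; μ^(5)=-31

((0, 0, 1, 0, 0); (0, 0, 1, 1, 1); (2, 2, 0, 0, 0); (0, 1, 0, 0, 0); (0, 0, 0, 0, 2))


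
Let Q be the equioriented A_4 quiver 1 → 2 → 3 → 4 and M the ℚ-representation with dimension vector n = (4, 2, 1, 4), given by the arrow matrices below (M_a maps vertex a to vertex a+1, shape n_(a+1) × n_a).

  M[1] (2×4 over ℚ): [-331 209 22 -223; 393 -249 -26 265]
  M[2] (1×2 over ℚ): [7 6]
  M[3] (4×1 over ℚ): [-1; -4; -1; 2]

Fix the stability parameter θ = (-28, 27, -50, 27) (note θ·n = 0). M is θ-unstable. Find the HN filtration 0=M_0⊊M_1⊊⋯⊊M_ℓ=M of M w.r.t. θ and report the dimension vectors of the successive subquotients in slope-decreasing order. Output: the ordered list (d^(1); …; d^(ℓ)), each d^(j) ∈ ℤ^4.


Barcode: M ≅ I[1,1]^2, I[1,2], I[1,4], I[4,4]^3. HN layers by μ_θ (3 steps, strictly decreasing):
  μ^(1)=27; μ^(2)=-23/2; μ^(3)=-28

((0, 1, 0, 4); (0, 1, 1, 0); (4, 0, 0, 0))


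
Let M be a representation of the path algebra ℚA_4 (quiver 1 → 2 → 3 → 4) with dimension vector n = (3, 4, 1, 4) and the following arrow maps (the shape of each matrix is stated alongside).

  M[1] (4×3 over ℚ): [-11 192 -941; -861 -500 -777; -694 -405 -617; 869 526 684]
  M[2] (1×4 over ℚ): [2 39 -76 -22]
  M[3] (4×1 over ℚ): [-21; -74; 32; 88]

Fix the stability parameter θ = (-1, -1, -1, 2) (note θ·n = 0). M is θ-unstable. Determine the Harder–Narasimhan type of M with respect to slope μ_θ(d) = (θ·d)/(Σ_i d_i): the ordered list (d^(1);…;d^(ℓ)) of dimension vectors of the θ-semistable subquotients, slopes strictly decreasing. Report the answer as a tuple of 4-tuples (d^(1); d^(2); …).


Via rank(M_{q-1}∘⋯∘M_p): M ≅ I[1,2]^2, I[1,4], I[2,2], I[4,4]^3.
μ_θ-semistable layers: μ^(1)=2; μ^(2)=-1

((0, 0, 0, 4); (3, 4, 1, 0))


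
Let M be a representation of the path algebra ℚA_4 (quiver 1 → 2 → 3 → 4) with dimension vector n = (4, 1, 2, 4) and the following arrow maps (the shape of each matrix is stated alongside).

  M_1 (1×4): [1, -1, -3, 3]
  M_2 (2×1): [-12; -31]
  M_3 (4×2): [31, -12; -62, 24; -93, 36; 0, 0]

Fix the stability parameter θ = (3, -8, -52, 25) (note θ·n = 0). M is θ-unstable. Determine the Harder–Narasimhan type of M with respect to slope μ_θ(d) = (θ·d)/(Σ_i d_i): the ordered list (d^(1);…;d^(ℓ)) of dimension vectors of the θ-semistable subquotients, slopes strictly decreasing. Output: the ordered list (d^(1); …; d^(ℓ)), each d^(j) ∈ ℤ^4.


Barcode: M ≅ I[1,1]^3, I[1,3], I[3,4], I[4,4]^3. HN layers by μ_θ (4 steps, strictly decreasing):
  μ^(1)=25; μ^(2)=3; μ^(3)=-19; μ^(4)=-52

((0, 0, 0, 4); (3, 0, 0, 0); (1, 1, 1, 0); (0, 0, 1, 0))


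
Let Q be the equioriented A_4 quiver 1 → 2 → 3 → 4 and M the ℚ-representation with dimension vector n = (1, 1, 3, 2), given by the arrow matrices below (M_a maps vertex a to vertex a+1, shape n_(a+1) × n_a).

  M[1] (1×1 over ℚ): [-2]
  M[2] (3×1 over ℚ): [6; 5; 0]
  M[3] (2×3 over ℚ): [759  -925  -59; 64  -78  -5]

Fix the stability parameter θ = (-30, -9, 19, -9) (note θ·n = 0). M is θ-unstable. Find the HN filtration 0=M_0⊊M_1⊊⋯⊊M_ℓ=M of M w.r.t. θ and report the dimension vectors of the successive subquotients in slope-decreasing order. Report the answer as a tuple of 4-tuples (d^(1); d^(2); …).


Via rank(M_{q-1}∘⋯∘M_p): M ≅ I[1,4], I[3,3], I[3,4].
μ_θ-semistable layers: μ^(1)=19; μ^(2)=5; μ^(3)=-9; μ^(4)=-30

((0, 0, 1, 0); (0, 0, 2, 2); (0, 1, 0, 0); (1, 0, 0, 0))


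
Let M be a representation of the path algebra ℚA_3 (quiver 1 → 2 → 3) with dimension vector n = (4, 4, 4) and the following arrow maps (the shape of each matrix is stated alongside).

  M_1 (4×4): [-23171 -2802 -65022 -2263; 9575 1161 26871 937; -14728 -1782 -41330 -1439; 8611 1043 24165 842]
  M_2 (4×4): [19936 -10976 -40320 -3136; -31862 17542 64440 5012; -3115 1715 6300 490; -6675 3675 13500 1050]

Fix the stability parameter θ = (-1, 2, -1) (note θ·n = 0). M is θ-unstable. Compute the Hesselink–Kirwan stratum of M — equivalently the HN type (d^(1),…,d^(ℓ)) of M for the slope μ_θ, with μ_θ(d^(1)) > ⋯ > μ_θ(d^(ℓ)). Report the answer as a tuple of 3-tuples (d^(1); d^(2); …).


Barcode: M ≅ I[1,1], I[1,2]^2, I[1,3], I[2,2], I[3,3]^3. HN layers by μ_θ (3 steps, strictly decreasing):
  μ^(1)=2; μ^(2)=1/2; μ^(3)=-1

((0, 3, 0); (0, 1, 1); (4, 0, 3))


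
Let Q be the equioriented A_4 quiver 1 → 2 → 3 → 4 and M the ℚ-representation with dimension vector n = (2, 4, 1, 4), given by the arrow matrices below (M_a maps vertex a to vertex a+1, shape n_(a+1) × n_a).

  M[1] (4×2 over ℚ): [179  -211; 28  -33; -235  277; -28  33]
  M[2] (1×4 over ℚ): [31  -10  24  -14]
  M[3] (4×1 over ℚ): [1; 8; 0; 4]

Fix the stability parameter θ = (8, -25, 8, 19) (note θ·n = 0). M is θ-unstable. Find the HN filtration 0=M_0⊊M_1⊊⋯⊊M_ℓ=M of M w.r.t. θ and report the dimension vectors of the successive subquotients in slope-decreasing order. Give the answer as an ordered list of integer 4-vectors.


Interval decomposition of M: I[1,2], I[1,4], I[2,2]^2, I[4,4]^3.
HN type (ℓ=4): μ^(1)=19; μ^(2)=8; μ^(3)=-17/2; μ^(4)=-25

((0, 0, 0, 4); (0, 0, 1, 0); (2, 2, 0, 0); (0, 2, 0, 0))


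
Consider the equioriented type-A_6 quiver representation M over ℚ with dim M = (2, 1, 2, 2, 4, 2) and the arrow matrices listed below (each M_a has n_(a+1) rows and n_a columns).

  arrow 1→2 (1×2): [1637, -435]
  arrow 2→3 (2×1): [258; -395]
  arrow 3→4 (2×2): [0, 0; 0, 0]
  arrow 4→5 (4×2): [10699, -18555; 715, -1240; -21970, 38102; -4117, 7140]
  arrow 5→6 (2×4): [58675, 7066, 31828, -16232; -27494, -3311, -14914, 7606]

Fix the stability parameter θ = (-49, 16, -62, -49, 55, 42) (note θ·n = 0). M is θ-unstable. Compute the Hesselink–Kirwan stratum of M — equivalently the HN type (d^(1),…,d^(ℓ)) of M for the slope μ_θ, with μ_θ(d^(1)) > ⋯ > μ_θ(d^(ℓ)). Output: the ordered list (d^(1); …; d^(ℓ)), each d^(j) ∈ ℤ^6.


Barcode: M ≅ I[1,1], I[1,3], I[3,3], I[4,6]^2, I[5,5]^2. HN layers by μ_θ (5 steps, strictly decreasing):
  μ^(1)=55; μ^(2)=97/2; μ^(3)=-23; μ^(4)=-49; μ^(5)=-62

((0, 0, 0, 0, 2, 0); (0, 0, 0, 0, 2, 2); (0, 1, 1, 0, 0, 0); (2, 0, 0, 2, 0, 0); (0, 0, 1, 0, 0, 0))


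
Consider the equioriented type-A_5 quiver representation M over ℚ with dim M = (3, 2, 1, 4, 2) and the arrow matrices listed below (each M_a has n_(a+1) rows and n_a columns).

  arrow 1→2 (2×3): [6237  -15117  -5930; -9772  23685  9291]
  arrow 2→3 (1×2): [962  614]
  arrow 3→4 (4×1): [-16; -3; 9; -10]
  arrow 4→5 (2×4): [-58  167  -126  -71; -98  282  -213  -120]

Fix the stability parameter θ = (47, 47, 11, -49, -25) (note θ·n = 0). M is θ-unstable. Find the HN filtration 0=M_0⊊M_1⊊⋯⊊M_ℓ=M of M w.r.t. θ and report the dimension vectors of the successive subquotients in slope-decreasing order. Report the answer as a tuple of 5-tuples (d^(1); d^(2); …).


Via rank(M_{q-1}∘⋯∘M_p): M ≅ I[1,1], I[1,2], I[1,5], I[4,4]^2, I[4,5].
μ_θ-semistable layers: μ^(1)=47; μ^(2)=31/5; μ^(3)=-25; μ^(4)=-49

((2, 1, 0, 0, 0); (1, 1, 1, 1, 1); (0, 0, 0, 0, 1); (0, 0, 0, 3, 0))


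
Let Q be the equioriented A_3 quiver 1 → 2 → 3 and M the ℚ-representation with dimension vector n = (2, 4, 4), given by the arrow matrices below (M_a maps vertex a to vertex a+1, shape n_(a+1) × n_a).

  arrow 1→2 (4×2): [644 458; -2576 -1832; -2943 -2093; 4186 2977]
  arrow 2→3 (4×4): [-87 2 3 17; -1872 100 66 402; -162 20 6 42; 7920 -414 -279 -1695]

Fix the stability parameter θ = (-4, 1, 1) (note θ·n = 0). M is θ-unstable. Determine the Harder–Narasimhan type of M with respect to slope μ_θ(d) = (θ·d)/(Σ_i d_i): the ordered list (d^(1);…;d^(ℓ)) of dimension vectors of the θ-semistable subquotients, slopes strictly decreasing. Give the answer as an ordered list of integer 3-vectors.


Via rank(M_{q-1}∘⋯∘M_p): M ≅ I[1,2], I[1,3], I[2,2], I[2,3], I[3,3]^2.
μ_θ-semistable layers: μ^(1)=1; μ^(2)=-4

((0, 4, 4); (2, 0, 0))


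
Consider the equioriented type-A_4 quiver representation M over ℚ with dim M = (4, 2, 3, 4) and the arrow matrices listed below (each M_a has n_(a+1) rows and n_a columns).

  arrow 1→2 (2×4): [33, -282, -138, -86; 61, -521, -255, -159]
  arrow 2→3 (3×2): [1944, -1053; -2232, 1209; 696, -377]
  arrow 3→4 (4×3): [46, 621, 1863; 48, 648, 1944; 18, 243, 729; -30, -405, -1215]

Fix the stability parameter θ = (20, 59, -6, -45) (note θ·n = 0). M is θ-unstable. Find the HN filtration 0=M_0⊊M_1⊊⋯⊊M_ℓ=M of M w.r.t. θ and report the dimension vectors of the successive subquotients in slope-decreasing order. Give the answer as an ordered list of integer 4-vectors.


Via rank(M_{q-1}∘⋯∘M_p): M ≅ I[1,1]^2, I[1,2], I[1,3], I[3,3], I[3,4], I[4,4]^3.
μ_θ-semistable layers: μ^(1)=59; μ^(2)=53/2; μ^(3)=20; μ^(4)=-6; μ^(5)=-51/2; μ^(6)=-45

((0, 1, 0, 0); (0, 1, 1, 0); (4, 0, 0, 0); (0, 0, 1, 0); (0, 0, 1, 1); (0, 0, 0, 3))


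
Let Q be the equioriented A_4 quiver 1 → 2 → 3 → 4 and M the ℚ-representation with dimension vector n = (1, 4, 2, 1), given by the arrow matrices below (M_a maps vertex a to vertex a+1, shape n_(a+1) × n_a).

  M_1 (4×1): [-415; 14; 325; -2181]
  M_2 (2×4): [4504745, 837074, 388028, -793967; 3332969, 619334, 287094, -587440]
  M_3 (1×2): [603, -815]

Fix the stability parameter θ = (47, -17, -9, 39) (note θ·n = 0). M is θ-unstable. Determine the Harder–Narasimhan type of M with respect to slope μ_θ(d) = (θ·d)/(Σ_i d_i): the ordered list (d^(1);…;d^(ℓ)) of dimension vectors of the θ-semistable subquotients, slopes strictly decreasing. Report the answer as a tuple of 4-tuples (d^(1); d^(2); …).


Barcode: M ≅ I[1,4], I[2,2]^2, I[2,3]. HN layers by μ_θ (4 steps, strictly decreasing):
  μ^(1)=39; μ^(2)=7; μ^(3)=-9; μ^(4)=-17

((0, 0, 0, 1); (1, 1, 1, 0); (0, 0, 1, 0); (0, 3, 0, 0))


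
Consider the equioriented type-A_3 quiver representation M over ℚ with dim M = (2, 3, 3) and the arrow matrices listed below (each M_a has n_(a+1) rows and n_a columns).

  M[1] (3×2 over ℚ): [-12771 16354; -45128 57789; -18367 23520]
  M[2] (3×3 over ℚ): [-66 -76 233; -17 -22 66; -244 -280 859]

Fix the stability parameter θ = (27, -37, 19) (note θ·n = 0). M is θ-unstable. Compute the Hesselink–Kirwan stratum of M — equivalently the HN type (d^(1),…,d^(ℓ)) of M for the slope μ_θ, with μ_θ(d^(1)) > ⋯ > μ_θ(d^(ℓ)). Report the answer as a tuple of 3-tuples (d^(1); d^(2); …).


Barcode: M ≅ I[1,2], I[1,3], I[2,3], I[3,3]. HN layers by μ_θ (3 steps, strictly decreasing):
  μ^(1)=19; μ^(2)=-5; μ^(3)=-37

((0, 0, 3); (2, 2, 0); (0, 1, 0))


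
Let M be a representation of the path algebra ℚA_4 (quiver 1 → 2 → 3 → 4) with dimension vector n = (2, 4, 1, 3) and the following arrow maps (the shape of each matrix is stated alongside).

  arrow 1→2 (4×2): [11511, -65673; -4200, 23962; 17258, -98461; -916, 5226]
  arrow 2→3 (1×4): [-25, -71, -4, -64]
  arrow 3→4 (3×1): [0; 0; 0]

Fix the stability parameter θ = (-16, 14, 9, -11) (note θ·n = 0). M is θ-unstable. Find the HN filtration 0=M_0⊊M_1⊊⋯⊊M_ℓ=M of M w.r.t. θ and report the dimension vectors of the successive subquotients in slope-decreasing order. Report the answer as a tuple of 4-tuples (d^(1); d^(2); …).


Via rank(M_{q-1}∘⋯∘M_p): M ≅ I[1,2], I[1,3], I[2,2]^2, I[4,4]^3.
μ_θ-semistable layers: μ^(1)=14; μ^(2)=23/2; μ^(3)=-11; μ^(4)=-16

((0, 3, 0, 0); (0, 1, 1, 0); (0, 0, 0, 3); (2, 0, 0, 0))


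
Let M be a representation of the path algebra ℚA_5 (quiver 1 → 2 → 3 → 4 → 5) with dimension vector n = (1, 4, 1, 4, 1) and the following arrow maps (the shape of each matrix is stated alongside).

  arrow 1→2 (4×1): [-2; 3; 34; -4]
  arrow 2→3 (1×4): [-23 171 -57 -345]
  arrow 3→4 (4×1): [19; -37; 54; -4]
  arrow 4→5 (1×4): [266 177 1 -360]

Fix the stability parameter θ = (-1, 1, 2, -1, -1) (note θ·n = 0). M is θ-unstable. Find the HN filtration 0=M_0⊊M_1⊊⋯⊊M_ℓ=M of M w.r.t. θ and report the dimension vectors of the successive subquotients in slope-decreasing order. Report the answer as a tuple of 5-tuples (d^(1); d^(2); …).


Via rank(M_{q-1}∘⋯∘M_p): M ≅ I[1,5], I[2,2]^3, I[4,4]^3.
μ_θ-semistable layers: μ^(1)=1; μ^(2)=1/4; μ^(3)=-1

((0, 3, 0, 0, 0); (0, 1, 1, 1, 1); (1, 0, 0, 3, 0))


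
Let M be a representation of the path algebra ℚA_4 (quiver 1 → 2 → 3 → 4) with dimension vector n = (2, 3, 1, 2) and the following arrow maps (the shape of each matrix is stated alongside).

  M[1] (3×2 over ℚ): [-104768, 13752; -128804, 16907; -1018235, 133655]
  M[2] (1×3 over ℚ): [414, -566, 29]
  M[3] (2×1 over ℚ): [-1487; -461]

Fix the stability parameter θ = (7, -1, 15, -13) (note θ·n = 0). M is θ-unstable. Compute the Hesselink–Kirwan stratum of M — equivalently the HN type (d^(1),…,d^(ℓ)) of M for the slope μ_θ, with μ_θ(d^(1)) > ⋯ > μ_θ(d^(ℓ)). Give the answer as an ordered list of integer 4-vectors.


Via rank(M_{q-1}∘⋯∘M_p): M ≅ I[1,2], I[1,4], I[2,2], I[4,4].
μ_θ-semistable layers: μ^(1)=3; μ^(2)=2; μ^(3)=-1; μ^(4)=-13

((1, 1, 0, 0); (1, 1, 1, 1); (0, 1, 0, 0); (0, 0, 0, 1))


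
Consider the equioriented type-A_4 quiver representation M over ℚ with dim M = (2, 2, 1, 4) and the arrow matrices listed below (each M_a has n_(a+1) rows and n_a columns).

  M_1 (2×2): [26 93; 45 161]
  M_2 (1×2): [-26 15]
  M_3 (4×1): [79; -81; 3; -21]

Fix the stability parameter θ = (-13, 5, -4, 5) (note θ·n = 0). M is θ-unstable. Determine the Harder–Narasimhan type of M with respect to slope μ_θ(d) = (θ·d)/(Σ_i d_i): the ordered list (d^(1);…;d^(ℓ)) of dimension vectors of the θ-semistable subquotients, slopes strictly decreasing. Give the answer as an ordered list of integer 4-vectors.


Interval decomposition of M: I[1,2], I[1,4], I[4,4]^3.
HN type (ℓ=3): μ^(1)=5; μ^(2)=1/2; μ^(3)=-13

((0, 1, 0, 4); (0, 1, 1, 0); (2, 0, 0, 0))


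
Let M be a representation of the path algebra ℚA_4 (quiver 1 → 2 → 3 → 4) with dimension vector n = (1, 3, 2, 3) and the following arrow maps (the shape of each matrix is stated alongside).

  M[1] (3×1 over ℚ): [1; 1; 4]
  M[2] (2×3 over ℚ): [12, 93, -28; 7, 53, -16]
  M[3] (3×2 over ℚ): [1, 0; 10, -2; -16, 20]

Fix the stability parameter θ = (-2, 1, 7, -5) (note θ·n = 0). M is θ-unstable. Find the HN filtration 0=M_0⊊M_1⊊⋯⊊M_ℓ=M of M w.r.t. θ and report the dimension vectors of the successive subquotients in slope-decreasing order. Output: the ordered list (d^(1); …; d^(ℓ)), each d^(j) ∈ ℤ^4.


Barcode: M ≅ I[1,4], I[2,2], I[2,4], I[4,4]. HN layers by μ_θ (3 steps, strictly decreasing):
  μ^(1)=1; μ^(2)=-2; μ^(3)=-5

((0, 3, 2, 2); (1, 0, 0, 0); (0, 0, 0, 1))


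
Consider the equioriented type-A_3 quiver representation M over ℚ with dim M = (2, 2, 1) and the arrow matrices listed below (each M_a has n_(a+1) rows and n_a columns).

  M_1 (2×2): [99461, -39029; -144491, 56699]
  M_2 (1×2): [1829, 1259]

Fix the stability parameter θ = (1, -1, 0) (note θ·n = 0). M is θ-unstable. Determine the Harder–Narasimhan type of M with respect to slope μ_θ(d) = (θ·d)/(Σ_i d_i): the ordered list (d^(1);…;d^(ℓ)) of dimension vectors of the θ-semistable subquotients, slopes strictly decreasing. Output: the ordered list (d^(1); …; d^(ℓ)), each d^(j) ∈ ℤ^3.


Via rank(M_{q-1}∘⋯∘M_p): M ≅ I[1,1], I[1,2], I[2,3].
μ_θ-semistable layers: μ^(1)=1; μ^(2)=0; μ^(3)=-1

((1, 0, 0); (1, 1, 1); (0, 1, 0))


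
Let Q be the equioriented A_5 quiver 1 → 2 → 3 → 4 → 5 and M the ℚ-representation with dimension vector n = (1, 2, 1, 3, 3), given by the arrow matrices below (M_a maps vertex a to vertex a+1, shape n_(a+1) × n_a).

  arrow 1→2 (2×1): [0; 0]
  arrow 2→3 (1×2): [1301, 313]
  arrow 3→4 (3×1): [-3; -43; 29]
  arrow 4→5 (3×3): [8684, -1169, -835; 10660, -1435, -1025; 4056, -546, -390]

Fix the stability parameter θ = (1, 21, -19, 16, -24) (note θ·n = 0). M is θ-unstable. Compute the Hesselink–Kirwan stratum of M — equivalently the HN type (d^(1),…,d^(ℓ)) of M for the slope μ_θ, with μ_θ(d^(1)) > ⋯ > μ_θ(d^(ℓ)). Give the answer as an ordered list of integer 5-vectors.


Interval decomposition of M: I[1,1], I[2,2], I[2,4], I[4,4], I[4,5], I[5,5]^2.
HN type (ℓ=5): μ^(1)=21; μ^(2)=16; μ^(3)=1; μ^(4)=-4; μ^(5)=-24

((0, 1, 0, 0, 0); (0, 0, 0, 2, 0); (1, 1, 1, 0, 0); (0, 0, 0, 1, 1); (0, 0, 0, 0, 2))


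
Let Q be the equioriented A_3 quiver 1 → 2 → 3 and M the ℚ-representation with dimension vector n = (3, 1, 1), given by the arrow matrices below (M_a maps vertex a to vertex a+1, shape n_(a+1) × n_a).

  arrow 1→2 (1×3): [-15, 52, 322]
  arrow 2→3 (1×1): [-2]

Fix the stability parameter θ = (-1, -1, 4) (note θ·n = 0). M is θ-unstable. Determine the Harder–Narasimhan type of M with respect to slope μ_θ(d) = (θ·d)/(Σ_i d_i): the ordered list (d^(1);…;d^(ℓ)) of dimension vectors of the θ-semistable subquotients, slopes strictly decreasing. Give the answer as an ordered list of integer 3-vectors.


Interval decomposition of M: I[1,1]^2, I[1,3].
HN type (ℓ=2): μ^(1)=4; μ^(2)=-1

((0, 0, 1); (3, 1, 0))


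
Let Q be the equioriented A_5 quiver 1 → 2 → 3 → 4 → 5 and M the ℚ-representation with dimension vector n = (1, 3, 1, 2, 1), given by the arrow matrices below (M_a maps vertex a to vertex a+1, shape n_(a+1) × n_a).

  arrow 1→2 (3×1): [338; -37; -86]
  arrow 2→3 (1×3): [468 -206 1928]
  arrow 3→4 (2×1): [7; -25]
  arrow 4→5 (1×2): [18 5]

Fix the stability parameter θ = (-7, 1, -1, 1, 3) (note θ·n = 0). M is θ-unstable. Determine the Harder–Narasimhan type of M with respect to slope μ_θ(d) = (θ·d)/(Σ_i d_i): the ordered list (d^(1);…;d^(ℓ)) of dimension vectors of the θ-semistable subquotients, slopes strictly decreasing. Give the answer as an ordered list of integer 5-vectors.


Interval decomposition of M: I[1,5], I[2,2]^2, I[4,4].
HN type (ℓ=4): μ^(1)=3; μ^(2)=1; μ^(3)=0; μ^(4)=-7

((0, 0, 0, 0, 1); (0, 2, 0, 2, 0); (0, 1, 1, 0, 0); (1, 0, 0, 0, 0))


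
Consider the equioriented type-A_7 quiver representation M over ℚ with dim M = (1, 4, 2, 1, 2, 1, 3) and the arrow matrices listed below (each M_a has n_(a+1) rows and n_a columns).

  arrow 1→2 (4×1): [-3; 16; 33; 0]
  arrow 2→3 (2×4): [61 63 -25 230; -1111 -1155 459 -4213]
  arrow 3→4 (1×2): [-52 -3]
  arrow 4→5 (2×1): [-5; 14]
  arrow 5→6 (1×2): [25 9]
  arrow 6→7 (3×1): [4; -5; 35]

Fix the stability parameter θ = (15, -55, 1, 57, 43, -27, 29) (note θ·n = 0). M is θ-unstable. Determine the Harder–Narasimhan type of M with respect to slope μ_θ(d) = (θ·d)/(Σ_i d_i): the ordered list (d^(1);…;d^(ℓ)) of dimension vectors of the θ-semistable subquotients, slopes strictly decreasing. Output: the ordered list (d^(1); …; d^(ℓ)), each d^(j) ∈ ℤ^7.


Via rank(M_{q-1}∘⋯∘M_p): M ≅ I[1,2], I[2,2], I[2,3], I[2,7], I[5,5], I[7,7]^2.
μ_θ-semistable layers: μ^(1)=43; μ^(2)=29; μ^(3)=73/3; μ^(4)=1; μ^(5)=-20; μ^(6)=-55

((0, 0, 0, 0, 1, 0, 0); (0, 0, 0, 0, 0, 0, 3); (0, 0, 0, 1, 1, 1, 0); (0, 0, 2, 0, 0, 0, 0); (1, 1, 0, 0, 0, 0, 0); (0, 3, 0, 0, 0, 0, 0))


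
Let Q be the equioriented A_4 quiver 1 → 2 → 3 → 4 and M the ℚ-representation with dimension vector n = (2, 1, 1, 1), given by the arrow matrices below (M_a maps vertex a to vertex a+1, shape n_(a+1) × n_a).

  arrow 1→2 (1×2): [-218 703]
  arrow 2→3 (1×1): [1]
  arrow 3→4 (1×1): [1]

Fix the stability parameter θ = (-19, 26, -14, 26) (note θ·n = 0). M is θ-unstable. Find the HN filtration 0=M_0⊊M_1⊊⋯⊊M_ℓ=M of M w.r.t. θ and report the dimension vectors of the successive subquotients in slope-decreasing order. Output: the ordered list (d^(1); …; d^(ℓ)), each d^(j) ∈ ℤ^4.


Barcode: M ≅ I[1,1], I[1,4]. HN layers by μ_θ (3 steps, strictly decreasing):
  μ^(1)=26; μ^(2)=6; μ^(3)=-19

((0, 0, 0, 1); (0, 1, 1, 0); (2, 0, 0, 0))


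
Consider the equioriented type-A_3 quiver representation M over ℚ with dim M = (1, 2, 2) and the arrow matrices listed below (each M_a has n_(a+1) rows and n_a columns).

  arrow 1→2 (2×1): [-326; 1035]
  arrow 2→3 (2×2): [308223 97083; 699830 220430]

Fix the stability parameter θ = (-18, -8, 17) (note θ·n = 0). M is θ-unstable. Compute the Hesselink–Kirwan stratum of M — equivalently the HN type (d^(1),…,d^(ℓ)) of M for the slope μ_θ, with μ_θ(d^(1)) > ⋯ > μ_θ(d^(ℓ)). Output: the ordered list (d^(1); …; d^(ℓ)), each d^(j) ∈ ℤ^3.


Via rank(M_{q-1}∘⋯∘M_p): M ≅ I[1,3], I[2,2], I[3,3].
μ_θ-semistable layers: μ^(1)=17; μ^(2)=-8; μ^(3)=-18

((0, 0, 2); (0, 2, 0); (1, 0, 0))


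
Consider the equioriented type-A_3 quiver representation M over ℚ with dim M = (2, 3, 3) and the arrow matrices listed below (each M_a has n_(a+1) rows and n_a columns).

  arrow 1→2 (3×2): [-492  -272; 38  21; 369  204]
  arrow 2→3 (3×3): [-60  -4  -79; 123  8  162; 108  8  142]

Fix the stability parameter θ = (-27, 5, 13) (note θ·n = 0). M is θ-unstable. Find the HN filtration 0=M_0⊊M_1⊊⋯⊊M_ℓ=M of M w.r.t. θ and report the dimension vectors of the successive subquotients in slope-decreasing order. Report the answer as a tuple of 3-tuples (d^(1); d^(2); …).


Via rank(M_{q-1}∘⋯∘M_p): M ≅ I[1,2], I[1,3], I[2,3], I[3,3].
μ_θ-semistable layers: μ^(1)=13; μ^(2)=5; μ^(3)=-27

((0, 0, 3); (0, 3, 0); (2, 0, 0))


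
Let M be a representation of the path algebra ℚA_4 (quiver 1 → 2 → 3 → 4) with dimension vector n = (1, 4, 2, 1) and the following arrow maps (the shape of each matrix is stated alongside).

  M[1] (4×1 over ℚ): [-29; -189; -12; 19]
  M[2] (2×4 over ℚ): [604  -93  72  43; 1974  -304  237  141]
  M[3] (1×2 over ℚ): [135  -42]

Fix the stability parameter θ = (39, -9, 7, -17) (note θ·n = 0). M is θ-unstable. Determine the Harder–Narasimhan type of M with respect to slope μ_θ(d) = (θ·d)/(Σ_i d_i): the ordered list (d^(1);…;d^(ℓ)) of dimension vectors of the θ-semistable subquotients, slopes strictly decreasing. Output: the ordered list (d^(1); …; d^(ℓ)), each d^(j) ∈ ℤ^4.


Via rank(M_{q-1}∘⋯∘M_p): M ≅ I[1,3], I[2,2]^2, I[2,4].
μ_θ-semistable layers: μ^(1)=37/3; μ^(2)=-5; μ^(3)=-9

((1, 1, 1, 0); (0, 0, 1, 1); (0, 3, 0, 0))


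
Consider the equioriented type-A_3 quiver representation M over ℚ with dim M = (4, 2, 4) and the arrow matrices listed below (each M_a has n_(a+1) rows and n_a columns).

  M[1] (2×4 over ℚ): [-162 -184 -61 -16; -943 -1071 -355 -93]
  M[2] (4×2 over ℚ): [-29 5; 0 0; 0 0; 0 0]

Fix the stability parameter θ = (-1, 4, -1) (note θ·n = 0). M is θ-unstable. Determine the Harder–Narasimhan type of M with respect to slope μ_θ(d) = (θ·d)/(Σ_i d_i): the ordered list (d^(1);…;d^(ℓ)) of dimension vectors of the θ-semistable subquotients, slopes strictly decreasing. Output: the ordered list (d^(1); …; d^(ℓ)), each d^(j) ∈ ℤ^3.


Barcode: M ≅ I[1,1]^2, I[1,2], I[1,3], I[3,3]^3. HN layers by μ_θ (3 steps, strictly decreasing):
  μ^(1)=4; μ^(2)=3/2; μ^(3)=-1

((0, 1, 0); (0, 1, 1); (4, 0, 3))


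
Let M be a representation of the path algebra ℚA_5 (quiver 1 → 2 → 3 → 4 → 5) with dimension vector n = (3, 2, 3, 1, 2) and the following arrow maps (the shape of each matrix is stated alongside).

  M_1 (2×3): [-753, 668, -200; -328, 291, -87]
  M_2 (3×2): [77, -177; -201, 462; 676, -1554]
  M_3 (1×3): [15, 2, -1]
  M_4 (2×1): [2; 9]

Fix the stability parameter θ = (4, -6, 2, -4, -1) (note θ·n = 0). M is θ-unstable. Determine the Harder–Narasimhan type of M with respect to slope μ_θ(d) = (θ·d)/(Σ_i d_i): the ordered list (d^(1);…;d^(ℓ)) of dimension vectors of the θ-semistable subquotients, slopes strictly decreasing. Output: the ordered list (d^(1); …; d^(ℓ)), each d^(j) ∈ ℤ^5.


Barcode: M ≅ I[1,1], I[1,3], I[1,5], I[3,3], I[5,5]. HN layers by μ_θ (3 steps, strictly decreasing):
  μ^(1)=4; μ^(2)=2; μ^(3)=-1

((1, 0, 0, 0, 0); (0, 0, 2, 0, 0); (2, 2, 1, 1, 2))


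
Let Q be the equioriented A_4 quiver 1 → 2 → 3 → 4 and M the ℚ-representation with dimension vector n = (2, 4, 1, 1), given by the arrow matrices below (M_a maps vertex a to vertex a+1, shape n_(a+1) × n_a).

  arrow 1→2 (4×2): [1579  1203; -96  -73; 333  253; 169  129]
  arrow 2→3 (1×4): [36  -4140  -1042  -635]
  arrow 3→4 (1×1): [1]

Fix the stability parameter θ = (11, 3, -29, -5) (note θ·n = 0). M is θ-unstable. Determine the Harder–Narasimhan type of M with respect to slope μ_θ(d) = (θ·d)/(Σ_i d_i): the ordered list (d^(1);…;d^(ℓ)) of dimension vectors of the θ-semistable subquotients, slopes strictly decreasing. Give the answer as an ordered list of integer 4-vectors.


Interval decomposition of M: I[1,2], I[1,4], I[2,2]^2.
HN type (ℓ=3): μ^(1)=7; μ^(2)=3; μ^(3)=-5

((1, 1, 0, 0); (0, 2, 0, 0); (1, 1, 1, 1))
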